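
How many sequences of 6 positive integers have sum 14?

A composition of 14 into 6 positive parts is chosen by placing 5 dividers among the 13 gaps between 14 units: C(13,5) = 1287.

1287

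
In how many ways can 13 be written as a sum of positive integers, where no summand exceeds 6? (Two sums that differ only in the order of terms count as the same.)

A full systematic count gives 71.

71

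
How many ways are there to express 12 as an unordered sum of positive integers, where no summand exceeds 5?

47

A partial list (first 12 by largest part):
5+5+2
5+5+1+1
5+4+3
5+4+2+1
5+4+1+1+1
5+3+3+1
5+3+2+2
5+3+2+1+1
5+3+1+1+1+1
5+2+2+2+1
5+2+2+1+1+1
5+2+1+1+1+1+1
…and 35 more, for 47 total.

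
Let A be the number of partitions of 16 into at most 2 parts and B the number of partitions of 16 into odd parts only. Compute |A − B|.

23

Partitions of 16 into at most 2 parts: 9.
Partitions of 16 into odd parts only: 32.
|9 − 32| = 23.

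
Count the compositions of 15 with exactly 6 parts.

Equivalently, choose which 5 of the 14 gaps become plus signs: C(14,5) = 2002.

2002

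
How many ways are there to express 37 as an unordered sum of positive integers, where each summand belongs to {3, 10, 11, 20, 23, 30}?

5

Enumerating:
23+11+3
20+11+3+3
11+11+3+3+3+3+3
11+10+10+3+3
10+3+3+3+3+3+3+3+3+3
Counting gives 5.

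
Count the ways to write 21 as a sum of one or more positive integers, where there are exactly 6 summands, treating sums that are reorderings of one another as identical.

110

There are 110 such partitions.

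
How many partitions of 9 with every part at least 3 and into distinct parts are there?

3

The partitions of 9 that satisfy the conditions:
9
3,6
4,5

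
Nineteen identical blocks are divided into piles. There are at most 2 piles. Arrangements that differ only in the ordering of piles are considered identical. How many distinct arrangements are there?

The partitions of 19 that satisfy the conditions:
19
18,1
17,2
16,3
15,4
14,5
13,6
12,7
11,8
10,9
That's 10 in total.

10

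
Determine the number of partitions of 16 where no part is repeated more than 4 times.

There are 164 such partitions.

164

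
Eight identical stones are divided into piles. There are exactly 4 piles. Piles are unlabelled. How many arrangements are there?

They are:
5 + 1 + 1 + 1
4 + 2 + 1 + 1
3 + 3 + 1 + 1
3 + 2 + 2 + 1
2 + 2 + 2 + 2

5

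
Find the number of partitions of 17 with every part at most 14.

293

Enumerating by decreasing first part gives 293 partitions in all.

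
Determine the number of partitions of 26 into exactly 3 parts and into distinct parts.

44

There are too many to list fully; the first 12 (by largest part) are:
23,2,1
22,3,1
21,4,1
21,3,2
20,5,1
20,4,2
19,6,1
19,5,2
19,4,3
18,7,1
18,6,2
18,5,3
…and 32 more, for 44 total.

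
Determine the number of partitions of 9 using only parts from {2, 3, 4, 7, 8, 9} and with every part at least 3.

2

Listing the qualifying partitions of 9:
9
3+3+3
Counting gives 2.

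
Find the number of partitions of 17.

297

Enumerating by decreasing first part gives 297 partitions in all.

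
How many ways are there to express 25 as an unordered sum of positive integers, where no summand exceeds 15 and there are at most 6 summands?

Counting exhaustively, 529 partitions satisfy the conditions.

529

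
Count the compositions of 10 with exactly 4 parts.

A composition of 10 into 4 positive parts is chosen by placing 3 dividers among the 9 gaps between 10 units: C(9,3) = 84.

84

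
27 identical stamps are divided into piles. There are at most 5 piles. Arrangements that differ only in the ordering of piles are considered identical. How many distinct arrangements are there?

A full systematic count gives 480.

480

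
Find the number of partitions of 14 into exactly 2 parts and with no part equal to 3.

Listing the qualifying partitions of 14:
13 + 1
12 + 2
10 + 4
9 + 5
8 + 6
7 + 7

6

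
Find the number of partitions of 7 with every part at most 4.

Enumerating:
4+3
4+2+1
4+1+1+1
3+3+1
3+2+2
3+2+1+1
3+1+1+1+1
2+2+2+1
2+2+1+1+1
2+1+1+1+1+1
1+1+1+1+1+1+1
That's 11 in total.

11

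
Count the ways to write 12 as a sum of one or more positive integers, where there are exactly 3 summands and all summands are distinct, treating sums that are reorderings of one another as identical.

7

The partitions of 12 that satisfy the conditions:
1, 2, 9
1, 3, 8
1, 4, 7
2, 3, 7
1, 5, 6
2, 4, 6
3, 4, 5
Counting gives 7.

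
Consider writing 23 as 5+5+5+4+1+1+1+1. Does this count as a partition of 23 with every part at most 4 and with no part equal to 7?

The parts sum to 23, and the condition 'no summand exceeds 4' is violated.

No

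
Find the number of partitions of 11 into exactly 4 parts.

Listing the qualifying partitions of 11:
8,1,1,1
7,2,1,1
6,3,1,1
6,2,2,1
5,4,1,1
5,3,2,1
5,2,2,2
4,4,2,1
4,3,3,1
4,3,2,2
3,3,3,2

11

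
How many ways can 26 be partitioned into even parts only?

101

Systematic enumeration (by largest part, then next-largest, …) yields 101.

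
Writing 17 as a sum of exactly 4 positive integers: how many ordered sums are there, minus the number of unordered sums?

Compositions: C(16,3) = 560.
Partitions of 17 into exactly 4 parts: 39.
Difference: 560 − 39 = 521.

521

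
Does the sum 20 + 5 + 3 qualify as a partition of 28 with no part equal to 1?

Yes

The parts sum to 28, and the condition 'no summand equals 1' holds.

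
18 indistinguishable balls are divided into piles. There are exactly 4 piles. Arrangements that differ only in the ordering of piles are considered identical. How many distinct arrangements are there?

A partial list (first 12 by largest part):
15, 1, 1, 1
14, 2, 1, 1
13, 3, 1, 1
13, 2, 2, 1
12, 4, 1, 1
12, 3, 2, 1
12, 2, 2, 2
11, 5, 1, 1
11, 4, 2, 1
11, 3, 3, 1
11, 3, 2, 2
10, 6, 1, 1
…and 35 more, for 47 total.

47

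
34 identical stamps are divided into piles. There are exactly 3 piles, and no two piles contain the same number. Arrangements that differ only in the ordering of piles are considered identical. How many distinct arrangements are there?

80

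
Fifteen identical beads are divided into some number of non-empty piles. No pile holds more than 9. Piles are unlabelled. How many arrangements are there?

Direct enumeration gives 157 partitions.

157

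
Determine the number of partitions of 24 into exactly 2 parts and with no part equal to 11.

Listing the qualifying partitions of 24:
23,1
22,2
21,3
20,4
19,5
18,6
17,7
16,8
15,9
14,10
12,12
That's 11 in total.

11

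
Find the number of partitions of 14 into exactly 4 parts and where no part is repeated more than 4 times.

23

Enumerating:
1+1+1+11
1+1+2+10
1+1+3+9
1+2+2+9
1+1+4+8
1+2+3+8
2+2+2+8
1+1+5+7
1+2+4+7
1+3+3+7
2+2+3+7
1+1+6+6
1+2+5+6
1+3+4+6
2+2+4+6
2+3+3+6
1+3+5+5
2+2+5+5
1+4+4+5
2+3+4+5
3+3+3+5
2+4+4+4
3+3+4+4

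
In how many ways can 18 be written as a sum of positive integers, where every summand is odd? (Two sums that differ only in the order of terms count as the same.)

A partial list (first 12 by largest part):
1+17
3+15
1+1+1+15
5+13
1+1+3+13
1+1+1+1+1+13
7+11
1+1+5+11
1+3+3+11
1+1+1+1+3+11
1+1+1+1+1+1+1+11
9+9
…and 34 more, for 46 total.

46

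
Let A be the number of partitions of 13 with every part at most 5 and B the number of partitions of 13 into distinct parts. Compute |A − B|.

39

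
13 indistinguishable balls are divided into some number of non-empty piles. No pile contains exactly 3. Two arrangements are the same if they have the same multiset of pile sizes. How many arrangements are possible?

A partial list (first 12 by largest part):
13
12, 1
11, 2
11, 1, 1
10, 2, 1
10, 1, 1, 1
9, 4
9, 2, 2
9, 2, 1, 1
9, 1, 1, 1, 1
8, 5
8, 4, 1
…and 47 more, for 59 total.

59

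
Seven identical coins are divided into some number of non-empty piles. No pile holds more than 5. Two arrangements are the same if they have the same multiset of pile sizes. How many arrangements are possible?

They are:
2+5
1+1+5
3+4
1+2+4
1+1+1+4
1+3+3
2+2+3
1+1+2+3
1+1+1+1+3
1+2+2+2
1+1+1+2+2
1+1+1+1+1+2
1+1+1+1+1+1+1

13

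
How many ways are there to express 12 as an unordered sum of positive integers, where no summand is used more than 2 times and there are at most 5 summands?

35

A partial list (first 12 by largest part):
12
11 + 1
10 + 2
10 + 1 + 1
9 + 3
9 + 2 + 1
8 + 4
8 + 3 + 1
8 + 2 + 2
8 + 2 + 1 + 1
7 + 5
7 + 4 + 1
…and 23 more, for 35 total.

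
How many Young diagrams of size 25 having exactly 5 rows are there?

There are 192 such partitions.

192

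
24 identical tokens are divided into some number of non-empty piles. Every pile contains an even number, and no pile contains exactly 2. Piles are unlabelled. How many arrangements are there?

21

Enumerating:
24
20+4
18+6
16+8
16+4+4
14+10
14+6+4
12+12
12+8+4
12+6+6
12+4+4+4
10+10+4
10+8+6
10+6+4+4
8+8+8
8+8+4+4
8+6+6+4
8+4+4+4+4
6+6+6+6
6+6+4+4+4
4+4+4+4+4+4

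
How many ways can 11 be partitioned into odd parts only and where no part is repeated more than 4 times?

8

Enumerating:
11
9+1+1
7+3+1
7+1+1+1+1
5+5+1
5+3+3
5+3+1+1+1
3+3+3+1+1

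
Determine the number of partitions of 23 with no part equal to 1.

253

Counting exhaustively, 253 partitions satisfy the conditions.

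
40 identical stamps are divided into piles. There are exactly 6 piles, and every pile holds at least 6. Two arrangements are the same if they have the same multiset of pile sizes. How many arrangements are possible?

5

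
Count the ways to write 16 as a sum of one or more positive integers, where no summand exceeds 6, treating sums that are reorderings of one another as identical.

136

Counting exhaustively, 136 partitions satisfy the conditions.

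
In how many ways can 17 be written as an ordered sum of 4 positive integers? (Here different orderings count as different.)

560

Place 3 bars in the 16 internal gaps of a row of 17 dots: C(16,3) = 560.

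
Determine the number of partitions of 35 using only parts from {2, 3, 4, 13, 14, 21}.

76

Systematic enumeration (by largest part, then next-largest, …) yields 76.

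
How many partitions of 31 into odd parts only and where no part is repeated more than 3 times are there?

112

Enumerating by decreasing first part gives 112 partitions in all.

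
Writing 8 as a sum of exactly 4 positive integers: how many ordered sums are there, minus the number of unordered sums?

30

Compositions: C(7,3) = 35.
Partitions of 8 into exactly 4 parts: 5.
Difference: 35 − 5 = 30.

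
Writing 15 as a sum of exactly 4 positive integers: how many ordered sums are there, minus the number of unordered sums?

Compositions: C(14,3) = 364.
Unordered (partitions into 4 parts): 27.
Difference: 364 − 27 = 337.

337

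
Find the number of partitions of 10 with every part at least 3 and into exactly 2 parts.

3

Listing the qualifying partitions of 10:
7 + 3
6 + 4
5 + 5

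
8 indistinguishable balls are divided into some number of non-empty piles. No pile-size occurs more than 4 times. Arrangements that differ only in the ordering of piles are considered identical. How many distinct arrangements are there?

19

They are:
8
1,7
2,6
1,1,6
3,5
1,2,5
1,1,1,5
4,4
1,3,4
2,2,4
1,1,2,4
1,1,1,1,4
2,3,3
1,1,3,3
1,2,2,3
1,1,1,2,3
2,2,2,2
1,1,2,2,2
1,1,1,1,2,2
Counting gives 19.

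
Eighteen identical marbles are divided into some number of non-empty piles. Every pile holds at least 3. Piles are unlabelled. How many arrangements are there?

33

A partial list (first 12 by largest part):
18
3+15
4+14
5+13
6+12
3+3+12
7+11
3+4+11
8+10
3+5+10
4+4+10
9+9
…and 21 more, for 33 total.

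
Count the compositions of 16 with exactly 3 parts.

Equivalently, choose which 2 of the 15 gaps become plus signs: C(15,2) = 105.

105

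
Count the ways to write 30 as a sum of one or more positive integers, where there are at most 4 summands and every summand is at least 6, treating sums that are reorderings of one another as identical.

A partial list (first 12 by largest part):
30
24+6
23+7
22+8
21+9
20+10
19+11
18+12
18+6+6
17+13
17+7+6
16+14
…and 27 more, for 39 total.

39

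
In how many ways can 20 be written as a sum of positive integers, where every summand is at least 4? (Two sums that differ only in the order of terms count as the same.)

Listing the qualifying partitions of 20:
20
4 + 16
5 + 15
6 + 14
7 + 13
8 + 12
4 + 4 + 12
9 + 11
4 + 5 + 11
10 + 10
4 + 6 + 10
5 + 5 + 10
4 + 7 + 9
5 + 6 + 9
4 + 8 + 8
5 + 7 + 8
6 + 6 + 8
4 + 4 + 4 + 8
6 + 7 + 7
4 + 4 + 5 + 7
4 + 4 + 6 + 6
4 + 5 + 5 + 6
5 + 5 + 5 + 5
4 + 4 + 4 + 4 + 4

24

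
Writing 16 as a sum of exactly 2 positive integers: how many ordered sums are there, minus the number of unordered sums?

7

Compositions: C(15,1) = 15.
Partitions of 16 into exactly 2 parts: 8.
Difference: 15 − 8 = 7.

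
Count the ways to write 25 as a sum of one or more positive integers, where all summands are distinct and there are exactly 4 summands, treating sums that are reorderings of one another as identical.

54

A partial list (first 12 by largest part):
19,3,2,1
18,4,2,1
17,5,2,1
17,4,3,1
16,6,2,1
16,5,3,1
16,4,3,2
15,7,2,1
15,6,3,1
15,5,4,1
15,5,3,2
14,8,2,1
…and 42 more, for 54 total.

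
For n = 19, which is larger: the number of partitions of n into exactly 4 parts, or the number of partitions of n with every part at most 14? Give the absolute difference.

Partitions of 19 into exactly 4 parts: 54.
Partitions of 19 with every part at most 14: 478.
|54 − 478| = 424.

424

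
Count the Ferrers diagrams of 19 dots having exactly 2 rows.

9

Listing the qualifying partitions of 19:
18+1
17+2
16+3
15+4
14+5
13+6
12+7
11+8
10+9
Counting gives 9.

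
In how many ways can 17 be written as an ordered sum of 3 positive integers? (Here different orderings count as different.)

120

Place 2 bars in the 16 internal gaps of a row of 17 dots: C(16,2) = 120.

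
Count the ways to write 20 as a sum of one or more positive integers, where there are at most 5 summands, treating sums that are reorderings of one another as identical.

Counting exhaustively, 192 partitions satisfy the conditions.

192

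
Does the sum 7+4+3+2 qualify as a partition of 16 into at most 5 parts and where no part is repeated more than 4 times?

The parts sum to 16, and the condition 'there are at most 5 summands' holds; the condition 'no summand is used more than 4 times' holds.

Yes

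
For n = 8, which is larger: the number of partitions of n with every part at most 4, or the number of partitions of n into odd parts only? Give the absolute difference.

Partitions of 8 with every part at most 4: 15.
Partitions of 8 into odd parts only: 6.
|15 − 6| = 9.

9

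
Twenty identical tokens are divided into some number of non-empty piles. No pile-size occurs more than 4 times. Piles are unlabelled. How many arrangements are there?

Direct enumeration gives 409 partitions.

409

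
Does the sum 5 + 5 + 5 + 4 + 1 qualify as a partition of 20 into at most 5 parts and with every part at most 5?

Yes

The parts sum to 20, and the condition 'there are at most 5 summands' holds; the condition 'no summand exceeds 5' holds.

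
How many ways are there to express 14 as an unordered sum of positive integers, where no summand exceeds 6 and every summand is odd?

11

The partitions of 14 that satisfy the conditions:
5,5,3,1
5,5,1,1,1,1
5,3,3,3
5,3,3,1,1,1
5,3,1,1,1,1,1,1
5,1,1,1,1,1,1,1,1,1
3,3,3,3,1,1
3,3,3,1,1,1,1,1
3,3,1,1,1,1,1,1,1,1
3,1,1,1,1,1,1,1,1,1,1,1
1,1,1,1,1,1,1,1,1,1,1,1,1,1
Counting gives 11.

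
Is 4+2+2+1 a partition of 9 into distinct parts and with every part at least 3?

No

The parts sum to 9, and the condition 'all summands are distinct' is violated.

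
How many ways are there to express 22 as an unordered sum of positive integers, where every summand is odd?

89

There are 89 such partitions.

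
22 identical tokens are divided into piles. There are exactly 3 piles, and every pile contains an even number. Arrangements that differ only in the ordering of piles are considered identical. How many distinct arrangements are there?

10

Listing the qualifying partitions of 22:
18,2,2
16,4,2
14,6,2
14,4,4
12,8,2
12,6,4
10,10,2
10,8,4
10,6,6
8,8,6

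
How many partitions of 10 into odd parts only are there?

10

Enumerating:
9,1
7,3
7,1,1,1
5,5
5,3,1,1
5,1,1,1,1,1
3,3,3,1
3,3,1,1,1,1
3,1,1,1,1,1,1,1
1,1,1,1,1,1,1,1,1,1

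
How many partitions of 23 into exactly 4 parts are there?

94

Systematic enumeration (by largest part, then next-largest, …) yields 94.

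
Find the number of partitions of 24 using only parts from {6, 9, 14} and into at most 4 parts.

2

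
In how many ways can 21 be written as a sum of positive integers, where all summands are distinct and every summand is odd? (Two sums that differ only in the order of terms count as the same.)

The partitions of 21 that satisfy the conditions:
21
1, 3, 17
1, 5, 15
1, 7, 13
3, 5, 13
1, 9, 11
3, 7, 11
5, 7, 9
That's 8 in total.

8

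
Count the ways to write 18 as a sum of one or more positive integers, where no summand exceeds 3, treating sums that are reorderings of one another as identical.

A partial list (first 12 by largest part):
3, 3, 3, 3, 3, 3
3, 3, 3, 3, 3, 2, 1
3, 3, 3, 3, 3, 1, 1, 1
3, 3, 3, 3, 2, 2, 2
3, 3, 3, 3, 2, 2, 1, 1
3, 3, 3, 3, 2, 1, 1, 1, 1
3, 3, 3, 3, 1, 1, 1, 1, 1, 1
3, 3, 3, 2, 2, 2, 2, 1
3, 3, 3, 2, 2, 2, 1, 1, 1
3, 3, 3, 2, 2, 1, 1, 1, 1, 1
3, 3, 3, 2, 1, 1, 1, 1, 1, 1, 1
3, 3, 3, 1, 1, 1, 1, 1, 1, 1, 1, 1
…and 25 more, for 37 total.

37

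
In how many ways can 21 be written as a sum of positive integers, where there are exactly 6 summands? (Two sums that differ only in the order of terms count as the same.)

110

Direct enumeration gives 110 partitions.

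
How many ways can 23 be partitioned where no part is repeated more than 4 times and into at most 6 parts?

450

Systematic enumeration (by largest part, then next-largest, …) yields 450.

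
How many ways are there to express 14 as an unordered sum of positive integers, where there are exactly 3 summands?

Listing the qualifying partitions of 14:
1 + 1 + 12
1 + 2 + 11
1 + 3 + 10
2 + 2 + 10
1 + 4 + 9
2 + 3 + 9
1 + 5 + 8
2 + 4 + 8
3 + 3 + 8
1 + 6 + 7
2 + 5 + 7
3 + 4 + 7
2 + 6 + 6
3 + 5 + 6
4 + 4 + 6
4 + 5 + 5

16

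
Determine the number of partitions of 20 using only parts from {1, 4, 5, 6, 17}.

31

There are too many to list fully; the first 12 (by largest part) are:
17+1+1+1
6+6+6+1+1
6+6+5+1+1+1
6+6+4+4
6+6+4+1+1+1+1
6+6+1+1+1+1+1+1+1+1
6+5+5+4
6+5+5+1+1+1+1
6+5+4+4+1
6+5+4+1+1+1+1+1
6+5+1+1+1+1+1+1+1+1+1
6+4+4+4+1+1
…and 19 more, for 31 total.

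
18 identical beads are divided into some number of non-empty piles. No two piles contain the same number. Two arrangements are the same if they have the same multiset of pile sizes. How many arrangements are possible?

A partial list (first 12 by largest part):
18
17, 1
16, 2
15, 3
15, 2, 1
14, 4
14, 3, 1
13, 5
13, 4, 1
13, 3, 2
12, 6
12, 5, 1
…and 34 more, for 46 total.

46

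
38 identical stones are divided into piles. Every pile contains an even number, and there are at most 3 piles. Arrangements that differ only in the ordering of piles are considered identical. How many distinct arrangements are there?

40

There are too many to list fully; the first 12 (by largest part) are:
38
36 + 2
34 + 4
34 + 2 + 2
32 + 6
32 + 4 + 2
30 + 8
30 + 6 + 2
30 + 4 + 4
28 + 10
28 + 8 + 2
28 + 6 + 4
…and 28 more, for 40 total.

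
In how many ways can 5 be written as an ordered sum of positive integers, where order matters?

16

There are 4 gaps and each independently is a cut or not, giving 2^4 = 16.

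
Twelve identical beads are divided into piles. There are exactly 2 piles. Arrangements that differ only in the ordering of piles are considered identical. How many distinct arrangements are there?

6

They are:
11+1
10+2
9+3
8+4
7+5
6+6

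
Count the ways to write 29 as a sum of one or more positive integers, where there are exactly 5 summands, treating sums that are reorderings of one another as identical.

Enumerating by decreasing first part gives 333 partitions in all.

333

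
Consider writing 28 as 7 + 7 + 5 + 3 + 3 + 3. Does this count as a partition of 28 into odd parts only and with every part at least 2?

Yes

The parts sum to 28, and the condition 'every summand is odd' holds; the condition 'every summand is at least 2' holds.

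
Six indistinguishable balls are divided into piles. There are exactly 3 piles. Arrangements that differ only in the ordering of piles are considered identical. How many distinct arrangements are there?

They are:
4+1+1
3+2+1
2+2+2
That's 3 in total.

3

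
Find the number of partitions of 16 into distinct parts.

32

A partial list (first 12 by largest part):
16
15,1
14,2
13,3
13,2,1
12,4
12,3,1
11,5
11,4,1
11,3,2
10,6
10,5,1
…and 20 more, for 32 total.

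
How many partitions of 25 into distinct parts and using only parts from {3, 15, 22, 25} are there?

2

Enumerating:
25
22 + 3
Counting gives 2.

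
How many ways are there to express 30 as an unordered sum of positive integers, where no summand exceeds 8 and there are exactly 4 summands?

2

The partitions of 30 that satisfy the conditions:
8+8+8+6
8+8+7+7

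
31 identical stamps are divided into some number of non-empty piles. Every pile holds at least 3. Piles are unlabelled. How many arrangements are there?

391

Counting exhaustively, 391 partitions satisfy the conditions.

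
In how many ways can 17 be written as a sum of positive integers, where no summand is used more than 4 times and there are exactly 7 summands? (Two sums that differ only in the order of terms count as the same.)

28

A partial list (first 12 by largest part):
1 + 1 + 1 + 1 + 2 + 2 + 9
1 + 1 + 1 + 1 + 2 + 3 + 8
1 + 1 + 1 + 2 + 2 + 2 + 8
1 + 1 + 1 + 1 + 2 + 4 + 7
1 + 1 + 1 + 1 + 3 + 3 + 7
1 + 1 + 1 + 2 + 2 + 3 + 7
1 + 1 + 2 + 2 + 2 + 2 + 7
1 + 1 + 1 + 1 + 2 + 5 + 6
1 + 1 + 1 + 1 + 3 + 4 + 6
1 + 1 + 1 + 2 + 2 + 4 + 6
1 + 1 + 1 + 2 + 3 + 3 + 6
1 + 1 + 2 + 2 + 2 + 3 + 6
…and 16 more, for 28 total.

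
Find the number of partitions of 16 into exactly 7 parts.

28

There are too many to list fully; the first 12 (by largest part) are:
10+1+1+1+1+1+1
9+2+1+1+1+1+1
8+3+1+1+1+1+1
8+2+2+1+1+1+1
7+4+1+1+1+1+1
7+3+2+1+1+1+1
7+2+2+2+1+1+1
6+5+1+1+1+1+1
6+4+2+1+1+1+1
6+3+3+1+1+1+1
6+3+2+2+1+1+1
6+2+2+2+2+1+1
…and 16 more, for 28 total.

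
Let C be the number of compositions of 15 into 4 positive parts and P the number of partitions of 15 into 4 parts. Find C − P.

337

Ordered (compositions into 4 parts): C(14,3) = 364.
Partitions of 15 into exactly 4 parts: 27.
Difference: 364 − 27 = 337.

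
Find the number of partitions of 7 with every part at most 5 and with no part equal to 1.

3

Listing the qualifying partitions of 7:
5, 2
4, 3
3, 2, 2
Counting gives 3.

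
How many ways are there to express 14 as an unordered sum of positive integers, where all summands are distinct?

The partitions of 14 that satisfy the conditions:
14
13, 1
12, 2
11, 3
11, 2, 1
10, 4
10, 3, 1
9, 5
9, 4, 1
9, 3, 2
8, 6
8, 5, 1
8, 4, 2
8, 3, 2, 1
7, 6, 1
7, 5, 2
7, 4, 3
7, 4, 2, 1
6, 5, 3
6, 5, 2, 1
6, 4, 3, 1
5, 4, 3, 2

22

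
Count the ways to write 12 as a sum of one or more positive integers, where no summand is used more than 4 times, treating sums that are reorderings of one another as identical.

A partial list (first 12 by largest part):
12
11+1
10+2
10+1+1
9+3
9+2+1
9+1+1+1
8+4
8+3+1
8+2+2
8+2+1+1
8+1+1+1+1
…and 48 more, for 60 total.

60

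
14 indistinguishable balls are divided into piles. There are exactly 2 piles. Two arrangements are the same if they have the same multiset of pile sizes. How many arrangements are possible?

7

Listing the qualifying partitions of 14:
13, 1
12, 2
11, 3
10, 4
9, 5
8, 6
7, 7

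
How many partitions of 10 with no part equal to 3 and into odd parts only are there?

5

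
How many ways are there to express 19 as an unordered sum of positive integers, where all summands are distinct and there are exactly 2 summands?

They are:
18, 1
17, 2
16, 3
15, 4
14, 5
13, 6
12, 7
11, 8
10, 9
That's 9 in total.

9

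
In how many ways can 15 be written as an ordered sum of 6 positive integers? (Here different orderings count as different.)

2002

A composition of 15 into 6 positive parts is chosen by placing 5 dividers among the 14 gaps between 15 units: C(14,5) = 2002.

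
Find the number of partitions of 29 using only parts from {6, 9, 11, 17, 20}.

They are:
20+9
17+6+6
11+9+9
11+6+6+6

4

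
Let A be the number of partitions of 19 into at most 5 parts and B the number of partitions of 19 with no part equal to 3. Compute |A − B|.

95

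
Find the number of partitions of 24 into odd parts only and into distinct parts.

11

The partitions of 24 that satisfy the conditions:
1,23
3,21
5,19
7,17
9,15
1,3,5,15
11,13
1,3,7,13
1,3,9,11
1,5,7,11
3,5,7,9
That's 11 in total.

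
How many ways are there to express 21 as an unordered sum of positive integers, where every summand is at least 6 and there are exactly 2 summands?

5

Enumerating:
15+6
14+7
13+8
12+9
11+10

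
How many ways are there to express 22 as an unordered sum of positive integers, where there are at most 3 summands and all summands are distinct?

A partial list (first 12 by largest part):
22
21 + 1
20 + 2
19 + 3
19 + 2 + 1
18 + 4
18 + 3 + 1
17 + 5
17 + 4 + 1
17 + 3 + 2
16 + 6
16 + 5 + 1
…and 29 more, for 41 total.

41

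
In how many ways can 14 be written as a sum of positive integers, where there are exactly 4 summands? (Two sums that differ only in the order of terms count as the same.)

Listing the qualifying partitions of 14:
1 + 1 + 1 + 11
1 + 1 + 2 + 10
1 + 1 + 3 + 9
1 + 2 + 2 + 9
1 + 1 + 4 + 8
1 + 2 + 3 + 8
2 + 2 + 2 + 8
1 + 1 + 5 + 7
1 + 2 + 4 + 7
1 + 3 + 3 + 7
2 + 2 + 3 + 7
1 + 1 + 6 + 6
1 + 2 + 5 + 6
1 + 3 + 4 + 6
2 + 2 + 4 + 6
2 + 3 + 3 + 6
1 + 3 + 5 + 5
2 + 2 + 5 + 5
1 + 4 + 4 + 5
2 + 3 + 4 + 5
3 + 3 + 3 + 5
2 + 4 + 4 + 4
3 + 3 + 4 + 4

23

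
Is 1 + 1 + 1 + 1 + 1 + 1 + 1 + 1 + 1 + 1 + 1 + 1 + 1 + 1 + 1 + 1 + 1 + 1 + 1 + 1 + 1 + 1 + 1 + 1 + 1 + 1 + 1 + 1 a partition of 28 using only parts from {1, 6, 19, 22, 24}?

Yes

The parts sum to 28, and the condition 'each summand belongs to {1, 6, 19, 22, 24}' holds.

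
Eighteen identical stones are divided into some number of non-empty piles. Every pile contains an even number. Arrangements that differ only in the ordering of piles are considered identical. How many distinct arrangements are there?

There are too many to list fully; the first 12 (by largest part) are:
18
16, 2
14, 4
14, 2, 2
12, 6
12, 4, 2
12, 2, 2, 2
10, 8
10, 6, 2
10, 4, 4
10, 4, 2, 2
10, 2, 2, 2, 2
…and 18 more, for 30 total.

30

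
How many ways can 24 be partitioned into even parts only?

77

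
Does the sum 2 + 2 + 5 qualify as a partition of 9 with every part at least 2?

Yes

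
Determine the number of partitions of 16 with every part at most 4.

A partial list (first 12 by largest part):
4,4,4,4
4,4,4,3,1
4,4,4,2,2
4,4,4,2,1,1
4,4,4,1,1,1,1
4,4,3,3,2
4,4,3,3,1,1
4,4,3,2,2,1
4,4,3,2,1,1,1
4,4,3,1,1,1,1,1
4,4,2,2,2,2
4,4,2,2,2,1,1
…and 52 more, for 64 total.

64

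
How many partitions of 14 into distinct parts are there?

Enumerating:
14
13+1
12+2
11+3
11+2+1
10+4
10+3+1
9+5
9+4+1
9+3+2
8+6
8+5+1
8+4+2
8+3+2+1
7+6+1
7+5+2
7+4+3
7+4+2+1
6+5+3
6+5+2+1
6+4+3+1
5+4+3+2

22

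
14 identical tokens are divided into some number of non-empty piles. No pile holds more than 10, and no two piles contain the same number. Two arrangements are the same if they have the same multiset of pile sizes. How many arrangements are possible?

17

The partitions of 14 that satisfy the conditions:
10+4
10+3+1
9+5
9+4+1
9+3+2
8+6
8+5+1
8+4+2
8+3+2+1
7+6+1
7+5+2
7+4+3
7+4+2+1
6+5+3
6+5+2+1
6+4+3+1
5+4+3+2
Counting gives 17.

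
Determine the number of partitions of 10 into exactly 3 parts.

They are:
8+1+1
7+2+1
6+3+1
6+2+2
5+4+1
5+3+2
4+4+2
4+3+3
That's 8 in total.

8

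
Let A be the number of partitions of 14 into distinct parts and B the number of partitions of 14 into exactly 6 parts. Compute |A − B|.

Partitions of 14 into distinct parts: 22.
Partitions of 14 into exactly 6 parts: 20.
|22 − 20| = 2.

2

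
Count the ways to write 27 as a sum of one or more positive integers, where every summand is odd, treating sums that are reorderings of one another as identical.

192

Direct enumeration gives 192 partitions.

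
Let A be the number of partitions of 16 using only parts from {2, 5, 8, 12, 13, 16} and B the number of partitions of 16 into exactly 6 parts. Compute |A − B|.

Partitions of 16 using only parts from {2, 5, 8, 12, 13, 16}: 6.
Partitions of 16 into exactly 6 parts: 35.
|6 − 35| = 29.

29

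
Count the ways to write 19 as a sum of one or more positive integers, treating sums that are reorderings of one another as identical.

490

Counting exhaustively, 490 partitions satisfy the conditions.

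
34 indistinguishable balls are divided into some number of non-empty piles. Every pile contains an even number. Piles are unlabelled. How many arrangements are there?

A full systematic count gives 297.

297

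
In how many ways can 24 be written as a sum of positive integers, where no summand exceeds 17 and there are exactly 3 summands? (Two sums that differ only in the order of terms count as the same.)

39

There are too many to list fully; the first 12 (by largest part) are:
17,6,1
17,5,2
17,4,3
16,7,1
16,6,2
16,5,3
16,4,4
15,8,1
15,7,2
15,6,3
15,5,4
14,9,1
…and 27 more, for 39 total.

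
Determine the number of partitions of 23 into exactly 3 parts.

44

There are too many to list fully; the first 12 (by largest part) are:
1+1+21
1+2+20
1+3+19
2+2+19
1+4+18
2+3+18
1+5+17
2+4+17
3+3+17
1+6+16
2+5+16
3+4+16
…and 32 more, for 44 total.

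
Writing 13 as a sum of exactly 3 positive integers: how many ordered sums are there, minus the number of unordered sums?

Compositions: C(12,2) = 66.
Unordered (partitions into 3 parts): 14.
Difference: 66 − 14 = 52.

52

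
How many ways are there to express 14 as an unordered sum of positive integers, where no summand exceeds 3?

24

Enumerating:
3, 3, 3, 3, 2
3, 3, 3, 3, 1, 1
3, 3, 3, 2, 2, 1
3, 3, 3, 2, 1, 1, 1
3, 3, 3, 1, 1, 1, 1, 1
3, 3, 2, 2, 2, 2
3, 3, 2, 2, 2, 1, 1
3, 3, 2, 2, 1, 1, 1, 1
3, 3, 2, 1, 1, 1, 1, 1, 1
3, 3, 1, 1, 1, 1, 1, 1, 1, 1
3, 2, 2, 2, 2, 2, 1
3, 2, 2, 2, 2, 1, 1, 1
3, 2, 2, 2, 1, 1, 1, 1, 1
3, 2, 2, 1, 1, 1, 1, 1, 1, 1
3, 2, 1, 1, 1, 1, 1, 1, 1, 1, 1
3, 1, 1, 1, 1, 1, 1, 1, 1, 1, 1, 1
2, 2, 2, 2, 2, 2, 2
2, 2, 2, 2, 2, 2, 1, 1
2, 2, 2, 2, 2, 1, 1, 1, 1
2, 2, 2, 2, 1, 1, 1, 1, 1, 1
2, 2, 2, 1, 1, 1, 1, 1, 1, 1, 1
2, 2, 1, 1, 1, 1, 1, 1, 1, 1, 1, 1
2, 1, 1, 1, 1, 1, 1, 1, 1, 1, 1, 1, 1
1, 1, 1, 1, 1, 1, 1, 1, 1, 1, 1, 1, 1, 1
That's 24 in total.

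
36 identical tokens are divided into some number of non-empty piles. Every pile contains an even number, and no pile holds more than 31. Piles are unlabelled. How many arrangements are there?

381

Enumerating by decreasing first part gives 381 partitions in all.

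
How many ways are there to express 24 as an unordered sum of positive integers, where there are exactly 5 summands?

A full systematic count gives 164.

164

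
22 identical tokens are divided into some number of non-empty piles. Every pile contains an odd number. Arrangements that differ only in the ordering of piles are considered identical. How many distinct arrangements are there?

Enumerating by decreasing first part gives 89 partitions in all.

89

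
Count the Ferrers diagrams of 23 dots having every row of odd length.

104

Systematic enumeration (by largest part, then next-largest, …) yields 104.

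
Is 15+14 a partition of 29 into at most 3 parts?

The parts sum to 29, and the condition 'there are at most 3 summands' holds.

Yes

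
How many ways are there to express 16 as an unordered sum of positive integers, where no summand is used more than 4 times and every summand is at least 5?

They are:
16
11,5
10,6
9,7
8,8
6,5,5
Counting gives 6.

6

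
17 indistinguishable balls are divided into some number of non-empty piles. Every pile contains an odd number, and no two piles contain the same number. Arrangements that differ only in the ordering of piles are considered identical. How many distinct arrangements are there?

They are:
17
13,3,1
11,5,1
9,7,1
9,5,3

5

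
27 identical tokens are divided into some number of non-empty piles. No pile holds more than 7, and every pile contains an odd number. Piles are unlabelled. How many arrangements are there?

67

There are too many to list fully; the first 12 (by largest part) are:
7, 7, 7, 5, 1
7, 7, 7, 3, 3
7, 7, 7, 3, 1, 1, 1
7, 7, 7, 1, 1, 1, 1, 1, 1
7, 7, 5, 5, 3
7, 7, 5, 5, 1, 1, 1
7, 7, 5, 3, 3, 1, 1
7, 7, 5, 3, 1, 1, 1, 1, 1
7, 7, 5, 1, 1, 1, 1, 1, 1, 1, 1
7, 7, 3, 3, 3, 3, 1
7, 7, 3, 3, 3, 1, 1, 1, 1
7, 7, 3, 3, 1, 1, 1, 1, 1, 1, 1
…and 55 more, for 67 total.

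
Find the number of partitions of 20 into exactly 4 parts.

64

There are too many to list fully; the first 12 (by largest part) are:
17 + 1 + 1 + 1
16 + 2 + 1 + 1
15 + 3 + 1 + 1
15 + 2 + 2 + 1
14 + 4 + 1 + 1
14 + 3 + 2 + 1
14 + 2 + 2 + 2
13 + 5 + 1 + 1
13 + 4 + 2 + 1
13 + 3 + 3 + 1
13 + 3 + 2 + 2
12 + 6 + 1 + 1
…and 52 more, for 64 total.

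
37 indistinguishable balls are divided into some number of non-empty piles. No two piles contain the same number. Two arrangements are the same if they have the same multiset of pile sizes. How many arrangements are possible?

A full systematic count gives 760.

760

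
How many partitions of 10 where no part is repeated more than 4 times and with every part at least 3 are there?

5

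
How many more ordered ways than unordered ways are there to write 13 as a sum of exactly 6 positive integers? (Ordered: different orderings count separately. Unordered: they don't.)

778

Compositions: C(12,5) = 792.
Unordered (partitions into 6 parts): 14.
Difference: 792 − 14 = 778.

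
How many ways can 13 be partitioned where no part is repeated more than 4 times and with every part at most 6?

A partial list (first 12 by largest part):
1,6,6
2,5,6
1,1,5,6
3,4,6
1,2,4,6
1,1,1,4,6
1,3,3,6
2,2,3,6
1,1,2,3,6
1,1,1,1,3,6
1,2,2,2,6
1,1,1,2,2,6
…and 36 more, for 48 total.

48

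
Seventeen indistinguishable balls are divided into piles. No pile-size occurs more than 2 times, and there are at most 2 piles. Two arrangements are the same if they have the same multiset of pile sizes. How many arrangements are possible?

9

The partitions of 17 that satisfy the conditions:
17
16, 1
15, 2
14, 3
13, 4
12, 5
11, 6
10, 7
9, 8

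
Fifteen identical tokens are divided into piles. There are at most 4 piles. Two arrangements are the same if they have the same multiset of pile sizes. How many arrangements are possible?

There are too many to list fully; the first 12 (by largest part) are:
15
14, 1
13, 2
13, 1, 1
12, 3
12, 2, 1
12, 1, 1, 1
11, 4
11, 3, 1
11, 2, 2
11, 2, 1, 1
10, 5
…and 42 more, for 54 total.

54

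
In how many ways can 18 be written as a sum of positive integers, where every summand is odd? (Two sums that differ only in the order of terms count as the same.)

There are too many to list fully; the first 12 (by largest part) are:
17 + 1
15 + 3
15 + 1 + 1 + 1
13 + 5
13 + 3 + 1 + 1
13 + 1 + 1 + 1 + 1 + 1
11 + 7
11 + 5 + 1 + 1
11 + 3 + 3 + 1
11 + 3 + 1 + 1 + 1 + 1
11 + 1 + 1 + 1 + 1 + 1 + 1 + 1
9 + 9
…and 34 more, for 46 total.

46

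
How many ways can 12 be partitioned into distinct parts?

15

They are:
12
1 + 11
2 + 10
3 + 9
1 + 2 + 9
4 + 8
1 + 3 + 8
5 + 7
1 + 4 + 7
2 + 3 + 7
1 + 5 + 6
2 + 4 + 6
1 + 2 + 3 + 6
3 + 4 + 5
1 + 2 + 4 + 5
Counting gives 15.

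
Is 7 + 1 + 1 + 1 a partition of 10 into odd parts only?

The parts sum to 10, and the condition 'every summand is odd' holds.

Yes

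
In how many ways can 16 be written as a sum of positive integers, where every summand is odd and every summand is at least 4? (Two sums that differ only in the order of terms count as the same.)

2

They are:
11,5
9,7
That's 2 in total.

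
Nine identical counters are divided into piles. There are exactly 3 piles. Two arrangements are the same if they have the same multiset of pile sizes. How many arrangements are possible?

Enumerating:
7+1+1
6+2+1
5+3+1
5+2+2
4+4+1
4+3+2
3+3+3

7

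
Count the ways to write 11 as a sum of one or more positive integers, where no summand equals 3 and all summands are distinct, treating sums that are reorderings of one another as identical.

8

The partitions of 11 that satisfy the conditions:
11
10,1
9,2
8,2,1
7,4
6,5
6,4,1
5,4,2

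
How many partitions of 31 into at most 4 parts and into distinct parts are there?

Enumerating by decreasing first part gives 201 partitions in all.

201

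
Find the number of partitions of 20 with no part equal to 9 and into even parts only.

There are too many to list fully; the first 12 (by largest part) are:
20
18,2
16,4
16,2,2
14,6
14,4,2
14,2,2,2
12,8
12,6,2
12,4,4
12,4,2,2
12,2,2,2,2
…and 30 more, for 42 total.

42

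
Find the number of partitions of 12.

77

There are 77 such partitions.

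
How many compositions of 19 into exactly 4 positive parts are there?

A composition of 19 into 4 positive parts is chosen by placing 3 dividers among the 18 gaps between 19 units: C(18,3) = 816.

816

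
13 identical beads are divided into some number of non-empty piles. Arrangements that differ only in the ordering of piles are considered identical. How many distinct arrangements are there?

101

Counting exhaustively, 101 partitions satisfy the conditions.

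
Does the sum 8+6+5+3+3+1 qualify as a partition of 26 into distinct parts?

The parts sum to 26, and the condition 'all summands are distinct' is violated.

No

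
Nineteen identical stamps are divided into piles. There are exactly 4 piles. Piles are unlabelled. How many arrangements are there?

There are too many to list fully; the first 12 (by largest part) are:
1 + 1 + 1 + 16
1 + 1 + 2 + 15
1 + 1 + 3 + 14
1 + 2 + 2 + 14
1 + 1 + 4 + 13
1 + 2 + 3 + 13
2 + 2 + 2 + 13
1 + 1 + 5 + 12
1 + 2 + 4 + 12
1 + 3 + 3 + 12
2 + 2 + 3 + 12
1 + 1 + 6 + 11
…and 42 more, for 54 total.

54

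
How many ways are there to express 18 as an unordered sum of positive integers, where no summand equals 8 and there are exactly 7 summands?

There are too many to list fully; the first 12 (by largest part) are:
1, 1, 1, 1, 1, 1, 12
1, 1, 1, 1, 1, 2, 11
1, 1, 1, 1, 1, 3, 10
1, 1, 1, 1, 2, 2, 10
1, 1, 1, 1, 1, 4, 9
1, 1, 1, 1, 2, 3, 9
1, 1, 1, 2, 2, 2, 9
1, 1, 1, 1, 1, 6, 7
1, 1, 1, 1, 2, 5, 7
1, 1, 1, 1, 3, 4, 7
1, 1, 1, 2, 2, 4, 7
1, 1, 1, 2, 3, 3, 7
…and 32 more, for 44 total.

44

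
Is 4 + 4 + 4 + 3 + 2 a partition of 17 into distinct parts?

No

The parts sum to 17, and the condition 'all summands are distinct' is violated.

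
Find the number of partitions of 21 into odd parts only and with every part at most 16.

72

There are 72 such partitions.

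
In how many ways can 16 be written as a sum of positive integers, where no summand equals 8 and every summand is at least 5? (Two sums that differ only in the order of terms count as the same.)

5

The partitions of 16 that satisfy the conditions:
16
11+5
10+6
9+7
6+5+5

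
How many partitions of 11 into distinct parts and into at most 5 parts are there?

Enumerating:
11
1, 10
2, 9
3, 8
1, 2, 8
4, 7
1, 3, 7
5, 6
1, 4, 6
2, 3, 6
2, 4, 5
1, 2, 3, 5

12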